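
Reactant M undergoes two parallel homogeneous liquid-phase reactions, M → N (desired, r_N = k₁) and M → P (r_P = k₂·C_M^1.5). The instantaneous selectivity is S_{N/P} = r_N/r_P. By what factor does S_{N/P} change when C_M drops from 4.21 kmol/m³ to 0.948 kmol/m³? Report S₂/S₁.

S_{N/P} = (k₁/k₂)·C_M^-1.5, so S₂/S₁ = (C_{M,2}/C_{M,1})^-1.5.
= (0.948/4.21)^(-1.5) = (0.2252)^(-1.5) = 9.36.
Selectivity toward N rises as C_M falls — low-concentration operation is favoured.

9.36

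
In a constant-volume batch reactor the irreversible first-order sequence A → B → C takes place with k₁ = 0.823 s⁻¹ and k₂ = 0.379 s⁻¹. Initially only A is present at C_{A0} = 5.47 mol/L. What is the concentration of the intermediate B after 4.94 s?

1.39 mol/L

For first-order series with pure A initially, C_B(t) = k₁C_{A0}/(k₂−k₁)·(e^(−k₁t) − e^(−k₂t)).
e^(−k₁t) = e^(−0.823×4.94) = e^(−4.066) = 0.01715; e^(−k₂t) = e^(−1.872) = 0.1538.
C_B = 0.823×5.47/(0.379−0.823) × (0.01715−0.1538) = (-10.14)×(-0.1366) = 1.385 mol/L.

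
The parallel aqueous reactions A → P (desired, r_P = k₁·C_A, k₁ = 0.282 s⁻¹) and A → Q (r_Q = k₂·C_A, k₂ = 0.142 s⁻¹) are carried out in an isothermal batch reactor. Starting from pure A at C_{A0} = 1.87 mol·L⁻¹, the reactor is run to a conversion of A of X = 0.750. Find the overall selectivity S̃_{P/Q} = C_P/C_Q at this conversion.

C_A = C_{A0}(1−X) = 0.4675 mol·L⁻¹.
Both paths are first order in A, so the instantaneous fraction to P is constant: dC_P/d(−C_A) = k₁/(k₁+k₂) = 0.6651.
C_P = 0.6651·(C_{A0}−C_A) = 0.6651×1.403 = 0.933 mol·L⁻¹.
C_Q = (C_{A0}−C_A)−C_P = 0.4697 mol·L⁻¹; S̃_{P/Q} = 0.9328/0.4697 = 1.99.

1.99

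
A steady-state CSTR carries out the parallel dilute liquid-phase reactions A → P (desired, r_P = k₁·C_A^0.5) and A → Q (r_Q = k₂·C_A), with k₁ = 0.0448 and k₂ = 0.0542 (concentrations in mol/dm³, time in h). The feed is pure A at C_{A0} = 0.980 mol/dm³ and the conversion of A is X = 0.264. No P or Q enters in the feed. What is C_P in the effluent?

0.128 mol/dm³

Exit C_A = C_{A0}(1−X) = 0.980×0.736 = 0.7213 mol/dm³.
In a CSTR the entire volume is at exit conditions, so r_P = 0.0448×0.7213^0.5 = 0.03805 and r_Q = 0.0542×0.7213 = 0.03909.
Fraction of consumed A going to P: r_P/(r_P+r_Q) = 0.4932.
C_P = 0.4932·C_{A0}·X = 0.4932×0.980×0.264 = 0.128 mol/dm³.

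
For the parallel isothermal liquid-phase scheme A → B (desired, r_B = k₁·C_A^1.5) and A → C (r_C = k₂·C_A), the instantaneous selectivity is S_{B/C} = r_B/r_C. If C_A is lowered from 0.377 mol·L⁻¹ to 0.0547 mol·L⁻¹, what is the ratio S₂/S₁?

0.381

S_{B/C} = (k₁/k₂)·C_A^0.5, so S₂/S₁ = (C_{A,2}/C_{A,1})^0.5.
= (0.0547/0.377)^0.5 = (0.1451)^0.5 = 0.381.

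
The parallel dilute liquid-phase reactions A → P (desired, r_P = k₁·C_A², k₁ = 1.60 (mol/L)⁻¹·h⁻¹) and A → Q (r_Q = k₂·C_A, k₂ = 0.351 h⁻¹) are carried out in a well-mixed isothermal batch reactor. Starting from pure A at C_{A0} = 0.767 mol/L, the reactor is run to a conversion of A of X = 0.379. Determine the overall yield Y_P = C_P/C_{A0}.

0.279

C_A = C_{A0}(1−X) = 0.4763 mol/L.
Along a PFR/batch, dC_Q/dC_A = −r_Q/(r_P+r_Q) = −k₂/(k₂+k₁·C_A).
Integrating from C_{A0} to C_A: C_Q = (0.351/1.60)·ln[(0.351+1.60·0.767)/(0.351+1.60·0.476)] = 0.2194·ln(1.578/1.113) = 0.07659 mol/L.
Then C_P = (C_{A0}−C_A) − C_Q = 0.2907 − 0.07659 = 0.2141 mol/L.
Y_P = C_P/C_{A0} = 0.2141/0.767 = 0.279.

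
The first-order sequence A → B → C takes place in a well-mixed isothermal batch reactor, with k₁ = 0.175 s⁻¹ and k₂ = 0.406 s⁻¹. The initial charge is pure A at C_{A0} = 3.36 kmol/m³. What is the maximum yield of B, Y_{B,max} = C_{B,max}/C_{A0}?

0.228

For a first-order series the maximum intermediate yield is C_{B,max}/C_{A0} = (k₁/k₂)^[k₂/(k₂−k₁)].
= (0.175/0.406)^(0.406/(0.406−0.175)) = (0.4310)^(1.758) = 0.2278.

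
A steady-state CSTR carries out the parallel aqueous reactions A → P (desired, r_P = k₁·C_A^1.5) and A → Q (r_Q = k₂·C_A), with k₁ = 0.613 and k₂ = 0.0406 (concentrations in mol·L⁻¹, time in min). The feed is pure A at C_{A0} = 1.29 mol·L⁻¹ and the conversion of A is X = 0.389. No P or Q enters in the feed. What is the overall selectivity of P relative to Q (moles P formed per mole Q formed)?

Exit C_A = C_{A0}(1−X) = 1.29×0.611 = 0.7882 mol·L⁻¹.
In a CSTR the entire volume is at exit conditions, so r_P = 0.613×0.7882^1.5 = 0.4290 and r_Q = 0.0406×0.7882 = 0.03200.
Overall selectivity = C_P/C_Q = r_Pτ/(r_Qτ) = r_P/r_Q = 13.4.

13.4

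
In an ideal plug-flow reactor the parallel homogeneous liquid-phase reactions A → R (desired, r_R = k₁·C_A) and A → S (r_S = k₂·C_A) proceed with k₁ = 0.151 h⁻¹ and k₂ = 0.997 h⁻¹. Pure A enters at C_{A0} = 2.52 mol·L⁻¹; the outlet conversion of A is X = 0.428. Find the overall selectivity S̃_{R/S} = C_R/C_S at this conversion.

C_A = C_{A0}(1−X) = 1.441 mol·L⁻¹.
Both paths are first order in A, so the instantaneous fraction to R is constant: dC_R/d(−C_A) = k₁/(k₁+k₂) = 0.1315.
C_R = 0.1315·(C_{A0}−C_A) = 0.1315×1.079 = 0.142 mol·L⁻¹.
C_S = (C_{A0}−C_A)−C_R = 0.9367 mol·L⁻¹; S̃_{R/S} = 0.1419/0.9367 = 0.151.

0.151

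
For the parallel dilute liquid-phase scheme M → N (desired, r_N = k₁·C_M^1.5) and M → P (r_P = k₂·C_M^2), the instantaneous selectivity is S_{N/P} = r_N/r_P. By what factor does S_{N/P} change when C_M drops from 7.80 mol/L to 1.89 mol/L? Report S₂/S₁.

2.03

S_{N/P} = (k₁/k₂)·C_M^-0.5, so S₂/S₁ = (C_{M,2}/C_{M,1})^-0.5.
= (1.89/7.80)^(-0.5) = (0.2423)^(-0.5) = 2.03.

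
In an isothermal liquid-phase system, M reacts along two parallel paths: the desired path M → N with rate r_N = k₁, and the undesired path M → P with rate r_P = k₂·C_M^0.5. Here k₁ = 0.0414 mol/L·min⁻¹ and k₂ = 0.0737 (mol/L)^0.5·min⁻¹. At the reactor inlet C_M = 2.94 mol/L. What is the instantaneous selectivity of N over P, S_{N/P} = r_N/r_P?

S_{N/P} = r_N/r_P = (k₁)/(k₂·C_M^0.5) = (k₁/k₂)·C_M^-0.5.
= (0.0414) / (0.0737×2.940^0.5) = 0.04140/0.1264 = 0.328.
The undesired path is higher order in M, so low C_M (CSTR or dilute feed) favours N.

0.328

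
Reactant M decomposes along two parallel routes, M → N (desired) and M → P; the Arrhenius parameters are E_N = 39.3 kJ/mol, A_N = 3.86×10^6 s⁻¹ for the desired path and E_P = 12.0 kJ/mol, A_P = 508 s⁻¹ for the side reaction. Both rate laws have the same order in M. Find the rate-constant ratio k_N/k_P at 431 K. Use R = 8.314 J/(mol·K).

3.73

With equal orders, S_{N/P} = k_N/k_P = (A_N/A_P)·exp[(E_P−E_N)/(RT)].
(E_P−E_N)/(RT) = (12.0−39.3)×10³/(8.314×431) = -27300/3583 = -7.619.
k_N/k_P = (3.86×10^6/508)·exp(-7.619) = 7598 × 4.912×10^-4 = 3.73.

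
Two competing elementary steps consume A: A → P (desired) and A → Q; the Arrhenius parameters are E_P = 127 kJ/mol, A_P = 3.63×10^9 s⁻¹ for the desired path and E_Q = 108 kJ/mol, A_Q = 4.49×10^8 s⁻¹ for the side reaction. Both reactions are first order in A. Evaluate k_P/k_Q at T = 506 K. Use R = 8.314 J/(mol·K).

0.0884

Since both paths have the same order in A, the concentration cancels and S_{P/Q} = k_P/k_Q = (A_P/A_Q)·exp[(E_Q−E_P)/(RT)].
(E_Q−E_P)/(RT) = (108−127)×10³/(8.314×506) = -19000/4207 = -4.516.
k_P/k_Q = (3.63×10^9/4.49×10^8)·exp(-4.516) = 8.085 × 0.01093 = 0.0884.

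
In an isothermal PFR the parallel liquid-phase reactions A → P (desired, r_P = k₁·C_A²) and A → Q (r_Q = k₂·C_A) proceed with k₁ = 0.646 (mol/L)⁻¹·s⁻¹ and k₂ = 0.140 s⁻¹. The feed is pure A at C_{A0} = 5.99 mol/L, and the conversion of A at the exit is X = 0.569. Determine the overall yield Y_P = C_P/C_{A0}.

C_A = C_{A0}(1−X) = 2.582 mol/L.
Along a PFR/batch, dC_Q/dC_A = −r_Q/(r_P+r_Q) = −k₂/(k₂+k₁·C_A).
Integrating from C_{A0} to C_A: C_Q = (0.140/0.646)·ln[(0.140+0.646·5.99)/(0.140+0.646·2.58)] = 0.2167·ln(4.010/1.808) = 0.1726 mol/L.
Then C_P = (C_{A0}−C_A) − C_Q = 3.408 − 0.1726 = 3.236 mol/L.
Y_P = C_P/C_{A0} = 3.236/5.99 = 0.540.

0.540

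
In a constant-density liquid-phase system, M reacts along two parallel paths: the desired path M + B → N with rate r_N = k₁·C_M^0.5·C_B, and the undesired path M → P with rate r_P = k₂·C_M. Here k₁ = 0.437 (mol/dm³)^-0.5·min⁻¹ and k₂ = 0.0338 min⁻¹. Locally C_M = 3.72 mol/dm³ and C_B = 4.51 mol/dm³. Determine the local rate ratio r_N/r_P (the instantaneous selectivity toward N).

30.2

S_{N/P} = r_N/r_P = (k₁·C_M^0.5·C_B)/(k₂·C_M) = (k₁/k₂)·C_M^-0.5·C_B.
= (0.437×3.720^0.5×4.510) / (0.0338×3.720) = 3.801/0.1257 = 30.2.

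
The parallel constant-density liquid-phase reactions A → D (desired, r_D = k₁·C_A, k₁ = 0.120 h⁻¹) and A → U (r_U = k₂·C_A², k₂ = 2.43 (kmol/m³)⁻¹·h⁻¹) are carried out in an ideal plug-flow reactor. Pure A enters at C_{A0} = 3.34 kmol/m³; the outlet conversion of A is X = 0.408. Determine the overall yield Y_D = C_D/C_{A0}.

C_A = C_{A0}(1−X) = 1.977 kmol/m³.
Along a PFR/batch, dC_D/dC_A = −r_D/(r_D+r_U) = −k₁/(k₁+k₂·C_A).
Integrating from C_{A0} to C_A: C_D = (0.120/2.43)·ln[(0.120+2.43·3.34)/(0.120+2.43·1.98)] = 0.04938·ln(8.236/4.925) = 0.02540 kmol/m³.
Y_D = C_D/C_{A0} = 0.02540/3.34 = 0.00760.

0.00760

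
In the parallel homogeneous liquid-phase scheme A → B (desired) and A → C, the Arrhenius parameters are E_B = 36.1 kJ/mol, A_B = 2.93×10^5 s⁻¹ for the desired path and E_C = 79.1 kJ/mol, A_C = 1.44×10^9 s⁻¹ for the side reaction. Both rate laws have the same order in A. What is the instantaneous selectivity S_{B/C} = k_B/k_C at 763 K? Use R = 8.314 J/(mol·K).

With equal orders, S_{B/C} = k_B/k_C = (A_B/A_C)·exp[(E_C−E_B)/(RT)].
(E_C−E_B)/(RT) = (79.1−36.1)×10³/(8.314×763) = 43000/6344 = 6.779.
k_B/k_C = (2.93×10^5/1.44×10^9)·exp(6.779) = 2.035×10^-4 × 878.8 = 0.179.

0.179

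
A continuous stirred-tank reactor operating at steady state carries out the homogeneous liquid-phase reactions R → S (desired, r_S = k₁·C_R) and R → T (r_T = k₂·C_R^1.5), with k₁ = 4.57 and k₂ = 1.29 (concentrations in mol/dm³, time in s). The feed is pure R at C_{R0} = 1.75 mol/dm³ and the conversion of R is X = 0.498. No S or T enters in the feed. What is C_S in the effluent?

Exit C_R = C_{R0}(1−X) = 1.75×0.502 = 0.8785 mol/dm³.
In a CSTR the entire volume is at exit conditions, so r_S = 4.57×0.8785 = 4.015 and r_T = 1.29×0.8785^1.5 = 1.062.
Fraction of consumed R going to S: r_S/(r_S+r_T) = 0.7908.
C_S = 0.7908·C_{R0}·X = 0.7908×1.75×0.498 = 0.689 mol/dm³.

0.689 mol/dm³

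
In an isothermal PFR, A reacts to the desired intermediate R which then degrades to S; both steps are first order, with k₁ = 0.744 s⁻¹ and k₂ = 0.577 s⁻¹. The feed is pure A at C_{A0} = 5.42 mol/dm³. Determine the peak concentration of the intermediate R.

At the optimum, C_{R,max}/C_{A0} = (k₁/k₂)^[k₂/(k₂−k₁)].
= (0.744/0.577)^(0.577/(0.577−0.744)) = (1.289)^(-3.455) = 0.4155.
C_{R,max} = 0.4155×5.42 = 2.25 mol/dm³.

2.25 mol/dm³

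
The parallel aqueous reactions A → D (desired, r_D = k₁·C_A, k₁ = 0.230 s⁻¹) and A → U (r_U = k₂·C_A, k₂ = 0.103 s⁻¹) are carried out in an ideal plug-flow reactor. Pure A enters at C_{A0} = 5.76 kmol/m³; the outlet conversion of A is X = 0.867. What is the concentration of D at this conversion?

C_A = C_{A0}(1−X) = 0.7661 kmol/m³.
Both paths are first order in A, so the instantaneous fraction to D is constant: dC_D/d(−C_A) = k₁/(k₁+k₂) = 0.6907.
C_D = 0.6907·(C_{A0}−C_A) = 0.6907×4.994 = 3.45 kmol/m³.

3.45 kmol/m³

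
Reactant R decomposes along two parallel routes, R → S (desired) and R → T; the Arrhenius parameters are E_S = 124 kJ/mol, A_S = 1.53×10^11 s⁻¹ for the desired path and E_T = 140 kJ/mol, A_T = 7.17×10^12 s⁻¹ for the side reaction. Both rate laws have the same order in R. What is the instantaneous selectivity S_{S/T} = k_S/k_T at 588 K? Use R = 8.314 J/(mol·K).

k_S/k_T = (A_S/A_T)·exp[−(E_S−E_T)/(RT)] = (A_S/A_T)·exp[(E_T−E_S)/(RT)].
(E_T−E_S)/(RT) = (140−124)×10³/(8.314×588) = 16000/4889 = 3.273.
k_S/k_T = (1.53×10^11/7.17×10^12)·exp(3.273) = 0.02134 × 26.39 = 0.563.

0.563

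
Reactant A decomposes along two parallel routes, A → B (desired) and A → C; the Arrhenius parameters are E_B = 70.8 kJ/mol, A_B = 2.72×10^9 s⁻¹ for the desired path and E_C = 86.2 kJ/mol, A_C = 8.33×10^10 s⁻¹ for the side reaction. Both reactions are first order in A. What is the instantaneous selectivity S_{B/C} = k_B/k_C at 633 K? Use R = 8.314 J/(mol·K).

0.609

Since both paths have the same order in A, the concentration cancels and S_{B/C} = k_B/k_C = (A_B/A_C)·exp[(E_C−E_B)/(RT)].
(E_C−E_B)/(RT) = (86.2−70.8)×10³/(8.314×633) = 15400/5263 = 2.926.
k_B/k_C = (2.72×10^9/8.33×10^10)·exp(2.926) = 0.03265 × 18.66 = 0.609.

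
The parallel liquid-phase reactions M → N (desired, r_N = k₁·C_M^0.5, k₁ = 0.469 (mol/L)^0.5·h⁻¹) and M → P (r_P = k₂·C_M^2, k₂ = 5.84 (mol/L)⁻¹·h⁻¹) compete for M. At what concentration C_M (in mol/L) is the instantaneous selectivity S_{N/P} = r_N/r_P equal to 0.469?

0.308 mol/L

S_{N/P} = (k₁/k₂)·C_M^-1.5 ⇒ C_M = (S·k₂/k₁)^(1/(-1.5)).
= (0.469×5.84/0.469)^(-0.6667) = (5.840)^(-0.6667) = 0.308 mol/L.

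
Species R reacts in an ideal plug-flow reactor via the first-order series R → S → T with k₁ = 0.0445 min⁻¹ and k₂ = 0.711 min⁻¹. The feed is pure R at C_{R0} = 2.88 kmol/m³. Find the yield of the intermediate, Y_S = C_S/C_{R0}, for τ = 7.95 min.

0.0466

Solving the coupled first-order balances gives C_S(τ) = [k₁/(k₂−k₁)]·C_{R0}·(e^(−k₁τ) − e^(−k₂τ)).
e^(−k₁τ) = e^(−0.0445×7.95) = e^(−0.3538) = 0.7020; e^(−k₂τ) = e^(−5.652) = 0.003509.
C_S = 0.0445×2.88/(0.711−0.0445) × (0.7020−0.003509) = 0.1923×0.6985 = 0.1343 kmol/m³.
Y_S = C_S/C_{R0} = 0.1343/2.88 = 0.0466.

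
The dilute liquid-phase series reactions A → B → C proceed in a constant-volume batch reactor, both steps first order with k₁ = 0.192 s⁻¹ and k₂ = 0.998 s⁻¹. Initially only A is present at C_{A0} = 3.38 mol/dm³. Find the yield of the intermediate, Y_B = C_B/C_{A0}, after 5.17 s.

0.0869

The intermediate concentration in a first-order A→B→C sequence is C_B = k₁C_{A0}(e^(−k₁t) − e^(−k₂t))/(k₂−k₁).
e^(−k₁t) = e^(−0.192×5.17) = e^(−0.9926) = 0.3706; e^(−k₂t) = e^(−5.160) = 0.005744.
C_B = 0.192×3.38/(0.998−0.192) × (0.3706−0.005744) = 0.8052×0.3649 = 0.2938 mol/dm³.
Y_B = C_B/C_{A0} = 0.2938/3.38 = 0.0869.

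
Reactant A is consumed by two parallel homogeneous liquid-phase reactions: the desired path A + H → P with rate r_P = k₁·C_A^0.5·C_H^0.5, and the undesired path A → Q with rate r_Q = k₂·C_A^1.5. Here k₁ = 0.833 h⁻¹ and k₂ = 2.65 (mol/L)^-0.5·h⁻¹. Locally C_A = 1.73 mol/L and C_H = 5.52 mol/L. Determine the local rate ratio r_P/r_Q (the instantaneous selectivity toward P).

S_{P/Q} = r_P/r_Q = (k₁·C_A^0.5·C_H^0.5)/(k₂·C_A^1.5) = (k₁/k₂)·C_A⁻¹·C_H^0.5.
= (0.833×1.730^0.5×5.520^0.5) / (2.65×1.730^1.5) = 2.574/6.030 = 0.427.

0.427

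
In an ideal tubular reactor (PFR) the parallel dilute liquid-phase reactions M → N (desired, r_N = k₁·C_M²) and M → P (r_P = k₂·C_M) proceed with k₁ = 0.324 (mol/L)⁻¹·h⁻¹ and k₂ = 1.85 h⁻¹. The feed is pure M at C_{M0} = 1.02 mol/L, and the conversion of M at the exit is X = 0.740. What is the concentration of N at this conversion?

0.0756 mol/L

C_M = C_{M0}(1−X) = 0.2652 mol/L.
Along a PFR/batch, dC_P/dC_M = −r_P/(r_N+r_P) = −k₂/(k₂+k₁·C_M).
Integrating from C_{M0} to C_M: C_P = (1.85/0.324)·ln[(1.85+0.324·1.02)/(1.85+0.324·0.265)] = 5.710·ln(2.180/1.936) = 0.6792 mol/L.
Then C_N = (C_{M0}−C_M) − C_P = 0.7548 − 0.6792 = 0.07555 mol/L.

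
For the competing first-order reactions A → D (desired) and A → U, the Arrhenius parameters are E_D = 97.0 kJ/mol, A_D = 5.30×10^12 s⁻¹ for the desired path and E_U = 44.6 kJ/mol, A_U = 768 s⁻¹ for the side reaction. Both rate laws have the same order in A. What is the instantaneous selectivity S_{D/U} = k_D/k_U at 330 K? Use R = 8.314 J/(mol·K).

35.0

Since both paths have the same order in A, the concentration cancels and S_{D/U} = k_D/k_U = (A_D/A_U)·exp[(E_U−E_D)/(RT)].
(E_U−E_D)/(RT) = (44.6−97.0)×10³/(8.314×330) = -52400/2744 = -19.10.
k_D/k_U = (5.30×10^12/768)·exp(-19.10) = 6.901×10^9 × 5.075×10^-9 = 35.0.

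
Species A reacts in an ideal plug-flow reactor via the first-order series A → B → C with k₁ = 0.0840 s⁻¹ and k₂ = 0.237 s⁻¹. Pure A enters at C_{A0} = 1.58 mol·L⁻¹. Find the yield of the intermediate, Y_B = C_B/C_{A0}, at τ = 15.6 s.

0.134

For first-order series with pure A initially, C_B(τ) = k₁C_{A0}/(k₂−k₁)·(e^(−k₁τ) − e^(−k₂τ)).
e^(−k₁τ) = e^(−0.0840×15.6) = e^(−1.310) = 0.2697; e^(−k₂τ) = e^(−3.697) = 0.02479.
C_B = 0.0840×1.58/(0.237−0.0840) × (0.2697−0.02479) = 0.8675×0.2449 = 0.2125 mol·L⁻¹.
Y_B = C_B/C_{A0} = 0.2125/1.58 = 0.134.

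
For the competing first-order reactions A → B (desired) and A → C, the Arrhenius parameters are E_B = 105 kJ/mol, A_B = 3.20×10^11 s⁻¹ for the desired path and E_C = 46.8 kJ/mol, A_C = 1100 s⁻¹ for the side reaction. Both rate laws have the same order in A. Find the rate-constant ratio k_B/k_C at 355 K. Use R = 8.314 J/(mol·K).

0.794

With equal orders, S_{B/C} = k_B/k_C = (A_B/A_C)·exp[(E_C−E_B)/(RT)].
(E_C−E_B)/(RT) = (46.8−105)×10³/(8.314×355) = -58200/2951 = -19.72.
k_B/k_C = (3.20×10^11/1100)·exp(-19.72) = 2.909×10^8 × 2.730×10^-9 = 0.794.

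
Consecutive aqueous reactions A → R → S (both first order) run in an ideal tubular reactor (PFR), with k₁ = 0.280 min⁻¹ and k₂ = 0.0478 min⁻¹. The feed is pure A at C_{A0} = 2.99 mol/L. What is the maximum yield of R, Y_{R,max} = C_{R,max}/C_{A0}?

0.695

At the optimum, C_{R,max}/C_{A0} = (k₁/k₂)^[k₂/(k₂−k₁)].
= (0.280/0.0478)^(0.0478/(0.0478−0.280)) = (5.858)^(-0.2059) = 0.6950.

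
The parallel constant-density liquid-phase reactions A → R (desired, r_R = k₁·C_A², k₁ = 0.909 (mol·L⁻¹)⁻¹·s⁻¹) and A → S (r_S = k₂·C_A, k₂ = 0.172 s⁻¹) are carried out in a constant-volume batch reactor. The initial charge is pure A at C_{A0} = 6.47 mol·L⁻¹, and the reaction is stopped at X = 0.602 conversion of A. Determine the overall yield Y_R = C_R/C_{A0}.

C_A = C_{A0}(1−X) = 2.575 mol·L⁻¹.
Along a PFR/batch, dC_S/dC_A = −r_S/(r_R+r_S) = −k₂/(k₂+k₁·C_A).
Integrating from C_{A0} to C_A: C_S = (0.172/0.909)·ln[(0.172+0.909·6.47)/(0.172+0.909·2.58)] = 0.1892·ln(6.053/2.513) = 0.1664 mol·L⁻¹.
Then C_R = (C_{A0}−C_A) − C_S = 3.895 − 0.1664 = 3.729 mol·L⁻¹.
Y_R = C_R/C_{A0} = 3.729/6.47 = 0.576.

0.576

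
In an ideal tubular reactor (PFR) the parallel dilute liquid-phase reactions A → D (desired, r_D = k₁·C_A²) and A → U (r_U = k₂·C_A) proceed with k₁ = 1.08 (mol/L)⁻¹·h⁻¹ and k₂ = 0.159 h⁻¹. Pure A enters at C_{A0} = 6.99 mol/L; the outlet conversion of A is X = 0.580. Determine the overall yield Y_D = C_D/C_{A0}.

0.562

C_A = C_{A0}(1−X) = 2.936 mol/L.
Along a PFR/batch, dC_U/dC_A = −r_U/(r_D+r_U) = −k₂/(k₂+k₁·C_A).
Integrating from C_{A0} to C_A: C_U = (0.159/1.08)·ln[(0.159+1.08·6.99)/(0.159+1.08·2.94)] = 0.1472·ln(7.708/3.330) = 0.1236 mol/L.
Then C_D = (C_{A0}−C_A) − C_U = 4.054 − 0.1236 = 3.931 mol/L.
Y_D = C_D/C_{A0} = 3.931/6.99 = 0.562.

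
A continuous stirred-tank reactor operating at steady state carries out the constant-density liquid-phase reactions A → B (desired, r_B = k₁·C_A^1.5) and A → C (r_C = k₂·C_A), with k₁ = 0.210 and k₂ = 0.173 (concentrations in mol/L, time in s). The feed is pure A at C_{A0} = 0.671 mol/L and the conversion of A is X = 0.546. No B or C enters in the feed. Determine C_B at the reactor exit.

0.147 mol/L

Exit C_A = C_{A0}(1−X) = 0.671×0.454 = 0.3046 mol/L.
Rates in a CSTR are evaluated at the outlet concentration: r_B = 0.210×0.3046^1.5 = 0.03531, r_C = 0.173×0.3046 = 0.05270.
Fraction of consumed A going to B: r_B/(r_B+r_C) = 0.4012.
C_B = 0.4012·C_{A0}·X = 0.4012×0.671×0.546 = 0.147 mol/L.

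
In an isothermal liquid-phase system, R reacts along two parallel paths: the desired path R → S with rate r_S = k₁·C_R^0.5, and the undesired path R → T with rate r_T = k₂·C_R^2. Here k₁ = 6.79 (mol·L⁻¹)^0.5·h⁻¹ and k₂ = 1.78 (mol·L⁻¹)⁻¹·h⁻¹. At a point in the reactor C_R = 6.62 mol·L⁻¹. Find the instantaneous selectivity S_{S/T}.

0.224

S_{S/T} = r_S/r_T = (k₁·C_R^0.5)/(k₂·C_R^2) = (k₁/k₂)·C_R^-1.5.
= (6.79×6.620^0.5) / (1.78×6.620^2) = 17.47/78.01 = 0.224.
The undesired path is higher order in R, so low C_R (CSTR or dilute feed) favours S.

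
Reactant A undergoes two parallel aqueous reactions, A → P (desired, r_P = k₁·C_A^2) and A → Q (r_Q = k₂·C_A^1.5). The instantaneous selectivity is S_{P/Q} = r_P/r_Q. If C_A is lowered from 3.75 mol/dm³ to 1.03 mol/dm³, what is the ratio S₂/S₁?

S_{P/Q} = (k₁/k₂)·C_A^0.5, so S₂/S₁ = (C_{A,2}/C_{A,1})^0.5.
= (1.03/3.75)^0.5 = (0.2747)^0.5 = 0.524.

0.524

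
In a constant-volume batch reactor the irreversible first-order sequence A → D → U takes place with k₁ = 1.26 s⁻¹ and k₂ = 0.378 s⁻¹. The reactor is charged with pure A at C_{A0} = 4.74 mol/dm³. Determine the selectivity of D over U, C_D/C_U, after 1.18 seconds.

3.24

Solving the coupled first-order balances gives C_D(t) = [k₁/(k₂−k₁)]·C_{A0}·(e^(−k₁t) − e^(−k₂t)).
e^(−k₁t) = e^(−1.26×1.18) = e^(−1.487) = 0.2261; e^(−k₂t) = e^(−0.4460) = 0.6402.
C_D = 1.26×4.74/(0.378−1.26) × (0.2261−0.6402) = (-6.771)×(-0.4141) = 2.804 mol/dm³.
C_A = C_{A0}e^(−k₁t) = 1.072 mol/dm³, so C_U = C_{A0}−C_A−C_D = 0.8645 mol/dm³; C_D/C_U = 3.24.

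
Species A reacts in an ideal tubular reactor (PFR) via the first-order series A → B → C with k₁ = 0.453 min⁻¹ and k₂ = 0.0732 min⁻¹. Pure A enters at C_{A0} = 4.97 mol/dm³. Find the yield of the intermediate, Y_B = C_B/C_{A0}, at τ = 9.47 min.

Solving the coupled first-order balances gives C_B(τ) = [k₁/(k₂−k₁)]·C_{A0}·(e^(−k₁τ) − e^(−k₂τ)).
e^(−k₁τ) = e^(−0.453×9.47) = e^(−4.290) = 0.01371; e^(−k₂τ) = e^(−0.6932) = 0.5000.
C_B = 0.453×4.97/(0.0732−0.453) × (0.01371−0.5000) = (-5.928)×(-0.4863) = 2.883 mol/dm³.
Y_B = C_B/C_{A0} = 2.883/4.97 = 0.580.

0.580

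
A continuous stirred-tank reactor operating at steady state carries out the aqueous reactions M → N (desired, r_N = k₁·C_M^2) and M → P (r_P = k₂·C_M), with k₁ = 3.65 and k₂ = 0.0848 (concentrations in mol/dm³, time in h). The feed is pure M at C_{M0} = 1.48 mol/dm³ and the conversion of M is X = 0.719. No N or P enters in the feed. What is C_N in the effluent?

1.01 mol/dm³

Exit C_M = C_{M0}(1−X) = 1.48×0.281 = 0.4159 mol/dm³.
Rates in a CSTR are evaluated at the outlet concentration: r_N = 3.65×0.4159^2 = 0.6313, r_P = 0.0848×0.4159 = 0.03527.
Fraction of consumed M going to N: r_N/(r_N+r_P) = 0.9471.
C_N = 0.9471·C_{M0}·X = 0.9471×1.48×0.719 = 1.01 mol/dm³.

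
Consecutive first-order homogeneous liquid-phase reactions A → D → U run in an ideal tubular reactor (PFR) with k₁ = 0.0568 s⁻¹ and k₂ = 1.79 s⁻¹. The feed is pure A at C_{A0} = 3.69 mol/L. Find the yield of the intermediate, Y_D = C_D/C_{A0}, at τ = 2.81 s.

0.0277

The intermediate concentration in a first-order A→B→C sequence is C_D = k₁C_{A0}(e^(−k₁τ) − e^(−k₂τ))/(k₂−k₁).
e^(−k₁τ) = e^(−0.0568×2.81) = e^(−0.1596) = 0.8525; e^(−k₂τ) = e^(−5.030) = 0.006539.
C_D = 0.0568×3.69/(1.79−0.0568) × (0.8525−0.006539) = 0.1209×0.8459 = 0.1023 mol/L.
Y_D = C_D/C_{A0} = 0.1023/3.69 = 0.0277.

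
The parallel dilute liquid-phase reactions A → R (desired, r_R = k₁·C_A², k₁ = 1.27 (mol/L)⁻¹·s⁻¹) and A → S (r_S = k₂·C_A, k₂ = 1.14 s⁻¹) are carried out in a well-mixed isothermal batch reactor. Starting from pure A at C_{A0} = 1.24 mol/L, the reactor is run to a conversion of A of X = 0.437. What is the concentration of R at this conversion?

C_A = C_{A0}(1−X) = 0.6981 mol/L.
Along a PFR/batch, dC_S/dC_A = −r_S/(r_R+r_S) = −k₂/(k₂+k₁·C_A).
Integrating from C_{A0} to C_A: C_S = (1.14/1.27)·ln[(1.14+1.27·1.24)/(1.14+1.27·0.698)] = 0.8976·ln(2.715/2.027) = 0.2624 mol/L.
Then C_R = (C_{A0}−C_A) − C_S = 0.5419 − 0.2624 = 0.2795 mol/L.

0.279 mol/L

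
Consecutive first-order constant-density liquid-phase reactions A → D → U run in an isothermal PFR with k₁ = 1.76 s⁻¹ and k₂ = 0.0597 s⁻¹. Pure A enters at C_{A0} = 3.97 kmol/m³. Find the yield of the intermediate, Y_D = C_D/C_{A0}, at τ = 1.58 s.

0.878

Solving the coupled first-order balances gives C_D(τ) = [k₁/(k₂−k₁)]·C_{A0}·(e^(−k₁τ) − e^(−k₂τ)).
e^(−k₁τ) = e^(−1.76×1.58) = e^(−2.781) = 0.06199; e^(−k₂τ) = e^(−0.09433) = 0.9100.
C_D = 1.76×3.97/(0.0597−1.76) × (0.06199−0.9100) = (-4.109)×(-0.8480) = 3.485 kmol/m³.
Y_D = C_D/C_{A0} = 3.485/3.97 = 0.878.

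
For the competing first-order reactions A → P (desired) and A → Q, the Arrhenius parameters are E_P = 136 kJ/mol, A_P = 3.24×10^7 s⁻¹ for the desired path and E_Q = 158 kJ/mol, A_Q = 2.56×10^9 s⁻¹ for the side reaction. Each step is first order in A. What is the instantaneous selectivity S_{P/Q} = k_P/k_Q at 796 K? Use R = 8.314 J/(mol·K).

0.352

Since both paths have the same order in A, the concentration cancels and S_{P/Q} = k_P/k_Q = (A_P/A_Q)·exp[(E_Q−E_P)/(RT)].
(E_Q−E_P)/(RT) = (158−136)×10³/(8.314×796) = 22000/6618 = 3.324.
k_P/k_Q = (3.24×10^7/2.56×10^9)·exp(3.324) = 0.01266 × 27.78 = 0.352.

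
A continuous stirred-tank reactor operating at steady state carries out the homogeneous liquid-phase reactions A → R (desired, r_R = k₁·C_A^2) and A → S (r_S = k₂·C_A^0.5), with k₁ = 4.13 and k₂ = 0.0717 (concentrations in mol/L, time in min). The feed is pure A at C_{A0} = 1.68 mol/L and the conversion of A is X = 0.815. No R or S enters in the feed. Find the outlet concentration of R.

Exit C_A = C_{A0}(1−X) = 1.68×0.185 = 0.3108 mol/L.
A CSTR operates uniformly at the exit composition, giving r_R = 0.3989 and r_S = 0.03997 (each k·C_A^n at C_A = 0.3108).
Fraction of consumed A going to R: r_R/(r_R+r_S) = 0.9089.
C_R = 0.9089·C_{A0}·X = 0.9089×1.68×0.815 = 1.24 mol/L.

1.24 mol/L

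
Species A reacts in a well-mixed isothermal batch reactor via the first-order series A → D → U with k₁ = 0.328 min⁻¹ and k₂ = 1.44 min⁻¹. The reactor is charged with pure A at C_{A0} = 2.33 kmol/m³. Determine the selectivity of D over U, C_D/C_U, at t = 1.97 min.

0.405

For first-order series with pure A initially, C_D(t) = k₁C_{A0}/(k₂−k₁)·(e^(−k₁t) − e^(−k₂t)).
e^(−k₁t) = e^(−0.328×1.97) = e^(−0.6462) = 0.5241; e^(−k₂t) = e^(−2.837) = 0.05861.
C_D = 0.328×2.33/(1.44−0.328) × (0.5241−0.05861) = 0.6873×0.4654 = 0.3199 kmol/m³.
C_A = C_{A0}e^(−k₁t) = 1.221 kmol/m³, so C_U = C_{A0}−C_A−C_D = 0.7891 kmol/m³; C_D/C_U = 0.405.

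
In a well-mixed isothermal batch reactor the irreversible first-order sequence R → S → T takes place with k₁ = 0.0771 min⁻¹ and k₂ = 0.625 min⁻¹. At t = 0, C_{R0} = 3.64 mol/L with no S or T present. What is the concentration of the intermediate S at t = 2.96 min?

For first-order series with pure R initially, C_S(t) = k₁C_{R0}/(k₂−k₁)·(e^(−k₁t) − e^(−k₂t)).
e^(−k₁t) = e^(−0.0771×2.96) = e^(−0.2282) = 0.7960; e^(−k₂t) = e^(−1.850) = 0.1572.
C_S = 0.0771×3.64/(0.625−0.0771) × (0.7960−0.1572) = 0.5122×0.6387 = 0.3272 mol/L.

0.327 mol/L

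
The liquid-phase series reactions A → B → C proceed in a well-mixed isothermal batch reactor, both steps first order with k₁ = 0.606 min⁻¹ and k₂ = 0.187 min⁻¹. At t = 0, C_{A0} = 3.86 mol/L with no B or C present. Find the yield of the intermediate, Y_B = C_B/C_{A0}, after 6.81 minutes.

0.381

For first-order series with pure A initially, C_B(t) = k₁C_{A0}/(k₂−k₁)·(e^(−k₁t) − e^(−k₂t)).
e^(−k₁t) = e^(−0.606×6.81) = e^(−4.127) = 0.01613; e^(−k₂t) = e^(−1.273) = 0.2799.
C_B = 0.606×3.86/(0.187−0.606) × (0.01613−0.2799) = (-5.583)×(-0.2637) = 1.472 mol/L.
Y_B = C_B/C_{A0} = 1.472/3.86 = 0.381.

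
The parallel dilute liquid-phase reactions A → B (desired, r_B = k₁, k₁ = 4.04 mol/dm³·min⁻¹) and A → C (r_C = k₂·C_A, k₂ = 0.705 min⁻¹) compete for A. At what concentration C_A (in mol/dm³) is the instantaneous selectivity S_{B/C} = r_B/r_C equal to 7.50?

0.764 mol/dm³

S_{B/C} = (k₁/k₂)·C_A⁻¹ ⇒ C_A = (S·k₂/k₁)^(-1).
= (7.50×0.705/4.04)^(-1) = (1.309)^(-1) = 0.764 mol/dm³.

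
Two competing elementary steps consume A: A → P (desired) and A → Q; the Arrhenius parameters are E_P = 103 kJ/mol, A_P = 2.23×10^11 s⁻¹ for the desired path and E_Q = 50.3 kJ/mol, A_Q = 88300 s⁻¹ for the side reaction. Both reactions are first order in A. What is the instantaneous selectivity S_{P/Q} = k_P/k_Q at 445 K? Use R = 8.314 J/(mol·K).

1.64

Since both paths have the same order in A, the concentration cancels and S_{P/Q} = k_P/k_Q = (A_P/A_Q)·exp[(E_Q−E_P)/(RT)].
(E_Q−E_P)/(RT) = (50.3−103)×10³/(8.314×445) = -52700/3700 = -14.24.
k_P/k_Q = (2.23×10^11/88300)·exp(-14.24) = 2.525×10^6 × 6.513×10^-7 = 1.64.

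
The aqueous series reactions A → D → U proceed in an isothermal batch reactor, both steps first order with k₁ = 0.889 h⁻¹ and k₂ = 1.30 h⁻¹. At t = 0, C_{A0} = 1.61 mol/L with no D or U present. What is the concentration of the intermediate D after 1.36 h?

For first-order series with pure A initially, C_D(t) = k₁C_{A0}/(k₂−k₁)·(e^(−k₁t) − e^(−k₂t)).
e^(−k₁t) = e^(−0.889×1.36) = e^(−1.209) = 0.2985; e^(−k₂t) = e^(−1.768) = 0.1707.
C_D = 0.889×1.61/(1.30−0.889) × (0.2985−0.1707) = 3.482×0.1278 = 0.4451 mol/L.

0.445 mol/L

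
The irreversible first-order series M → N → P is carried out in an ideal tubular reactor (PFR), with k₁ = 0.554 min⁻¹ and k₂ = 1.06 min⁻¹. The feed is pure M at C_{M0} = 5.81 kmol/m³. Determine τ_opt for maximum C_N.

Setting dC_N/dτ = 0 gives τ_opt = ln(k₂/k₁)/(k₂−k₁).
= ln(1.06/0.554)/(1.06−0.554) = ln(1.913)/0.5060 = 0.6489/0.5060 = 1.28 min.

1.28 min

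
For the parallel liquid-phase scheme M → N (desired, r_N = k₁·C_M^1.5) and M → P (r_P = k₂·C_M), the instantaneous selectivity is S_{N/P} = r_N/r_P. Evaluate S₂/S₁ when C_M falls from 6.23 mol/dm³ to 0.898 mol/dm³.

S_{N/P} = (k₁/k₂)·C_M^0.5, so S₂/S₁ = (C_{M,2}/C_{M,1})^0.5.
= (0.898/6.23)^0.5 = (0.1441)^0.5 = 0.380.
Selectivity toward N falls as C_M falls — high-concentration operation is favoured.

0.380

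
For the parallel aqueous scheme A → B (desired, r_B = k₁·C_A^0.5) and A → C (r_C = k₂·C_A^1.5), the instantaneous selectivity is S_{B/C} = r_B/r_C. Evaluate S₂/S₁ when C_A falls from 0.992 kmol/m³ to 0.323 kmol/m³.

3.07

S_{B/C} = (k₁/k₂)·C_A⁻¹, so S₂/S₁ = (C_{A,2}/C_{A,1})⁻¹.
= 0.992/0.323 = 3.07.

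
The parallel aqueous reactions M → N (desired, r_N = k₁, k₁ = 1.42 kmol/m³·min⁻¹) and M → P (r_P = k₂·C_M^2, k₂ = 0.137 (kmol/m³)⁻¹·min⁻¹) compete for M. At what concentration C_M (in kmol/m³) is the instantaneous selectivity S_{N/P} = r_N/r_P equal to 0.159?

S_{N/P} = (k₁/k₂)·C_M^-2 ⇒ C_M = (S·k₂/k₁)^(-0.5).
= (0.159×0.137/1.42)^(-0.5) = (0.01534)^(-0.5) = 8.07 kmol/m³.

8.07 kmol/m³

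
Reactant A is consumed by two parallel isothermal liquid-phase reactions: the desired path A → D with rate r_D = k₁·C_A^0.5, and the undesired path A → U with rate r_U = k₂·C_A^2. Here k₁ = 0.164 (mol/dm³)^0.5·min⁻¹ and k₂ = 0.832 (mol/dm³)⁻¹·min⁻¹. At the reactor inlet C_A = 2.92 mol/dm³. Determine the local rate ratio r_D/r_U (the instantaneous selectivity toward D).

0.0395

S_{D/U} = r_D/r_U = (k₁·C_A^0.5)/(k₂·C_A^2) = (k₁/k₂)·C_A^-1.5.
= (0.164×2.920^0.5) / (0.832×2.920^2) = 0.2802/7.094 = 0.0395.
The undesired path is higher order in A, so low C_A (CSTR or dilute feed) favours D.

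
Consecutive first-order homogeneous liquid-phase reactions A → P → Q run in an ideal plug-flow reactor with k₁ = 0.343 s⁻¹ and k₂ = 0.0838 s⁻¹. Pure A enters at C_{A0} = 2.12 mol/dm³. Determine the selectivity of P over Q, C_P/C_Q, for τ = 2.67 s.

7.40

The intermediate concentration in a first-order A→B→C sequence is C_P = k₁C_{A0}(e^(−k₁τ) − e^(−k₂τ))/(k₂−k₁).
e^(−k₁τ) = e^(−0.343×2.67) = e^(−0.9158) = 0.4002; e^(−k₂τ) = e^(−0.2237) = 0.7995.
C_P = 0.343×2.12/(0.0838−0.343) × (0.4002−0.7995) = (-2.805)×(-0.3993) = 1.120 mol/dm³.
C_A = C_{A0}e^(−k₁τ) = 0.8484 mol/dm³, so C_Q = C_{A0}−C_A−C_P = 0.1513 mol/dm³; C_P/C_Q = 7.40.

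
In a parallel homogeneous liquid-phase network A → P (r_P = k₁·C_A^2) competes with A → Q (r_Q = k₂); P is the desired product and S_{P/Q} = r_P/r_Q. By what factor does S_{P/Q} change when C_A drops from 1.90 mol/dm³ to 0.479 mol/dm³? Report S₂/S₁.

S_{P/Q} = (k₁/k₂)·C_A^2, so S₂/S₁ = (C_{A,2}/C_{A,1})^2.
= (0.479/1.90)^2 = (0.2521)^2 = 0.0636.

0.0636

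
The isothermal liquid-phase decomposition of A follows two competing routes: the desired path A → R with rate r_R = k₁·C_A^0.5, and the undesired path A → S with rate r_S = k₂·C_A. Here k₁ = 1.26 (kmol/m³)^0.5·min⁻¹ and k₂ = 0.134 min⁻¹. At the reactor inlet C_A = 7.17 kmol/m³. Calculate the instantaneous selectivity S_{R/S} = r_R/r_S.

S_{R/S} = r_R/r_S = (k₁·C_A^0.5)/(k₂·C_A) = (k₁/k₂)·C_A^-0.5.
= (1.26×7.170^0.5) / (0.134×7.170) = 3.374/0.9608 = 3.51.
The undesired path is higher order in A, so low C_A (CSTR or dilute feed) favours R.

3.51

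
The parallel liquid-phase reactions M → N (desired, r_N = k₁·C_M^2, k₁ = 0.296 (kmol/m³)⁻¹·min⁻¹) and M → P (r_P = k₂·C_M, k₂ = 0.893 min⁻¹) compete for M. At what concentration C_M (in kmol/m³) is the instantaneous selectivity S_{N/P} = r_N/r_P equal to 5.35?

S_{N/P} = (k₁/k₂)·C_M ⇒ C_M = S·k₂/k₁.
= 5.35×0.893/0.296 = 16.1 kmol/m³.

16.1 kmol/m³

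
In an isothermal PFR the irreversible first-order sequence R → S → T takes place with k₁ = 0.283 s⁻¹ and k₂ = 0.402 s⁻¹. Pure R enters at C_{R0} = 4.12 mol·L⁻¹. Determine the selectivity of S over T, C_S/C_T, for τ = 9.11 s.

0.148

The intermediate concentration in a first-order A→B→C sequence is C_S = k₁C_{R0}(e^(−k₁τ) − e^(−k₂τ))/(k₂−k₁).
e^(−k₁τ) = e^(−0.283×9.11) = e^(−2.578) = 0.07592; e^(−k₂τ) = e^(−3.662) = 0.02568.
C_S = 0.283×4.12/(0.402−0.283) × (0.07592−0.02568) = 9.798×0.05024 = 0.4923 mol·L⁻¹.
C_R = C_{R0}e^(−k₁τ) = 0.3128 mol·L⁻¹, so C_T = C_{R0}−C_R−C_S = 3.315 mol·L⁻¹; C_S/C_T = 0.148.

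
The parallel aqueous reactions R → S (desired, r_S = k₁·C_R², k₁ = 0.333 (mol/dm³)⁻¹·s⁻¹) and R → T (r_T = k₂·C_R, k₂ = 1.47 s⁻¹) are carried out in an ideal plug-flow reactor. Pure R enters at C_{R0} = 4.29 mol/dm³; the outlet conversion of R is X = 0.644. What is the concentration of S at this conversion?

C_R = C_{R0}(1−X) = 1.527 mol/dm³.
Along a PFR/batch, dC_T/dC_R = −r_T/(r_S+r_T) = −k₂/(k₂+k₁·C_R).
Integrating from C_{R0} to C_R: C_T = (1.47/0.333)·ln[(1.47+0.333·4.29)/(1.47+0.333·1.53)] = 4.414·ln(2.899/1.979) = 1.686 mol/dm³.
Then C_S = (C_{R0}−C_R) − C_T = 2.763 − 1.686 = 1.077 mol/dm³.

1.08 mol/dm³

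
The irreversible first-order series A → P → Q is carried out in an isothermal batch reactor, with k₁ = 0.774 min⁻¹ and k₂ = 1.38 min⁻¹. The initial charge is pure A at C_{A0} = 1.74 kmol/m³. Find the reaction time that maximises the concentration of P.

The intermediate peaks when r₁ = r₂, i.e. k₁e^(−k₁t) = k₂e^(−k₂t), giving t_opt = ln(k₂/k₁)/(k₂−k₁).
= ln(1.38/0.774)/(1.38−0.774) = ln(1.783)/0.6060 = 0.5783/0.6060 = 0.954 min.

0.954 min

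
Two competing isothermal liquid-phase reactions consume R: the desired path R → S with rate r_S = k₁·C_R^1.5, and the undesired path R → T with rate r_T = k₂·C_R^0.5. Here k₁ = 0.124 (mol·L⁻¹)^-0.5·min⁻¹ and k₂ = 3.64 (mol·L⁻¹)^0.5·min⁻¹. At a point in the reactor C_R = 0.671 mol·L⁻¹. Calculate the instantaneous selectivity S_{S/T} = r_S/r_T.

S_{S/T} = r_S/r_T = (k₁·C_R^1.5)/(k₂·C_R^0.5) = (k₁/k₂)·C_R.
= (0.124×0.6710^1.5) / (3.64×0.6710^0.5) = 0.06816/2.982 = 0.0229.
Since the desired path is higher order in R, keeping C_R high (PFR or concentrated feed) favours S.

0.0229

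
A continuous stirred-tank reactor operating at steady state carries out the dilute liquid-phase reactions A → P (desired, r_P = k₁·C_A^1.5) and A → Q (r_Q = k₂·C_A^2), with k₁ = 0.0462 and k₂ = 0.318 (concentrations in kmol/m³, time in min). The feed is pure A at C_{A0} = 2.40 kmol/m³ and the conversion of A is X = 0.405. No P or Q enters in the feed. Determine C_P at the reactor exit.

0.105 kmol/m³

Exit C_A = C_{A0}(1−X) = 2.40×0.595 = 1.428 kmol/m³.
Rates in a CSTR are evaluated at the outlet concentration: r_P = 0.0462×1.428^1.5 = 0.07884, r_Q = 0.318×1.428^2 = 0.6485.
Fraction of consumed A going to P: r_P/(r_P+r_Q) = 0.1084.
C_P = 0.1084·C_{A0}·X = 0.1084×2.40×0.405 = 0.105 kmol/m³.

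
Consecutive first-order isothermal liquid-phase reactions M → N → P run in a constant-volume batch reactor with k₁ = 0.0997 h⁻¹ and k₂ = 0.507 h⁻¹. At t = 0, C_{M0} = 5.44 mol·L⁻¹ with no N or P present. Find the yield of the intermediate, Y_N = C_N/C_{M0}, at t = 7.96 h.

0.106

For first-order series with pure M initially, C_N(t) = k₁C_{M0}/(k₂−k₁)·(e^(−k₁t) − e^(−k₂t)).
e^(−k₁t) = e^(−0.0997×7.96) = e^(−0.7936) = 0.4522; e^(−k₂t) = e^(−4.036) = 0.01767.
C_N = 0.0997×5.44/(0.507−0.0997) × (0.4522−0.01767) = 1.332×0.4345 = 0.5786 mol·L⁻¹.
Y_N = C_N/C_{M0} = 0.5786/5.44 = 0.106.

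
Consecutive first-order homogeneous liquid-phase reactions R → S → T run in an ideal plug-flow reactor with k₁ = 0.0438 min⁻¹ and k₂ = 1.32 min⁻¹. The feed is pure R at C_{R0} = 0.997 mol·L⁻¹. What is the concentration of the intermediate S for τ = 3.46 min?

The intermediate concentration in a first-order A→B→C sequence is C_S = k₁C_{R0}(e^(−k₁τ) − e^(−k₂τ))/(k₂−k₁).
e^(−k₁τ) = e^(−0.0438×3.46) = e^(−0.1515) = 0.8594; e^(−k₂τ) = e^(−4.567) = 0.01039.
C_S = 0.0438×0.997/(1.32−0.0438) × (0.8594−0.01039) = 0.03422×0.8490 = 0.02905 mol·L⁻¹.

0.0291 mol·L⁻¹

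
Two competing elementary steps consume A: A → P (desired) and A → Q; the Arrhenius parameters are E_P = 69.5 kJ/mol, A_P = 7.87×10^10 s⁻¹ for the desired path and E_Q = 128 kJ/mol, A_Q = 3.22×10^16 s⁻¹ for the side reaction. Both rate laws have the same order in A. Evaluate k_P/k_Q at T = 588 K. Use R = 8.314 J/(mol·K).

0.385

Since both paths have the same order in A, the concentration cancels and S_{P/Q} = k_P/k_Q = (A_P/A_Q)·exp[(E_Q−E_P)/(RT)].
(E_Q−E_P)/(RT) = (128−69.5)×10³/(8.314×588) = 58500/4889 = 11.97.
k_P/k_Q = (7.87×10^10/3.22×10^16)·exp(11.97) = 2.444×10^-6 × 1.574×10^5 = 0.385.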